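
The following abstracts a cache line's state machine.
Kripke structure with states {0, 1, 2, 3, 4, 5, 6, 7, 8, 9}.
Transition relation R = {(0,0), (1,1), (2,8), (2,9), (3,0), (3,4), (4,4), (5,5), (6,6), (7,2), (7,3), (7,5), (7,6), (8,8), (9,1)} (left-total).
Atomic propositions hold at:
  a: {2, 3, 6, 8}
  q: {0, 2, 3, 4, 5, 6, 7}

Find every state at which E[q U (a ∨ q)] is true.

Sat(a ∨ q) = {0, 2, 3, 4, 5, 6, 7, 8}
E[q U (a ∨ q)]: least fixpoint, start Z0 = Sat((a ∨ q)) = {0, 2, 3, 4, 5, 6, 7, 8}, add states in Sat(q) with some successor in Z. Already a fixed point.
Sat(E[q U (a ∨ q)]) = {0, 2, 3, 4, 5, 6, 7, 8}

{0, 2, 3, 4, 5, 6, 7, 8}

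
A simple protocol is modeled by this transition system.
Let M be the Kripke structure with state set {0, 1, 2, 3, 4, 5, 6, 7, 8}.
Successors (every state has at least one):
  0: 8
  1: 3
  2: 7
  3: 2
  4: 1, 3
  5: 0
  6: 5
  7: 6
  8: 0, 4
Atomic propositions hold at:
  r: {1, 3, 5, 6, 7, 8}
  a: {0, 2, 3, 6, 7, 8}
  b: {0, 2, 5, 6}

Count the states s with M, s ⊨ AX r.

Sat(AX r) = {s : every successor in {1, 3, 5, 6, 7, 8}} = {0, 1, 2, 4, 6, 7}
|Sat(AX r)| = |{0, 1, 2, 4, 6, 7}| = 6.

6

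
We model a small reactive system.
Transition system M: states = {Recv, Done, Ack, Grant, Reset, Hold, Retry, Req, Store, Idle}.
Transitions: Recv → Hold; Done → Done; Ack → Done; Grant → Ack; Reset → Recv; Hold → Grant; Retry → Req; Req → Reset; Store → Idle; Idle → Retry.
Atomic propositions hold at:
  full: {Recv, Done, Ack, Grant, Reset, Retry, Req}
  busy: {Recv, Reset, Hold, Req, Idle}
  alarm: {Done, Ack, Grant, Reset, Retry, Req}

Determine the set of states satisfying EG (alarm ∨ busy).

Sat(alarm ∨ busy) = {Recv, Done, Ack, Grant, Reset, Hold, Retry, Req, Idle}
EG (alarm ∨ busy): greatest fixpoint, start Z0 = {Recv, Done, Ack, Grant, Reset, Hold, Retry, Req, Idle}, keep only states in Sat with some successor in Z. Already a fixed point.
Sat(EG (alarm ∨ busy)) = {Recv, Done, Ack, Grant, Reset, Hold, Retry, Req, Idle}

{Recv, Done, Ack, Grant, Reset, Hold, Retry, Req, Idle}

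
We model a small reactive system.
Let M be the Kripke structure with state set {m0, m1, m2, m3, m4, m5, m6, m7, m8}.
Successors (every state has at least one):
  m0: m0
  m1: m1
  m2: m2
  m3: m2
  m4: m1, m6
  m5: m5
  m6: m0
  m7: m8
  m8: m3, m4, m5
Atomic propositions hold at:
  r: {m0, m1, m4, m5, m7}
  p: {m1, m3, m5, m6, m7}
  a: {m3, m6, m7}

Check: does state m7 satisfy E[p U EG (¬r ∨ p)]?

Sat(¬r) = {m2, m3, m6, m8}
Sat(¬r ∨ p) = {m1, m2, m3, m5, m6, m7, m8}
EG (¬r ∨ p): greatest fixpoint, start Z0 = {m1, m2, m3, m5, m6, m7, m8}, keep only states in Sat with some successor in Z. Z1 = {m1, m2, m3, m5, m7, m8}; fixed.
Sat(EG (¬r ∨ p)) = {m1, m2, m3, m5, m7, m8}
E[p U EG (¬r ∨ p)]: least fixpoint, start Z0 = Sat(EG (¬r ∨ p)) = {m1, m2, m3, m5, m7, m8}, add states in Sat(p) with some successor in Z. Already a fixed point.
Sat(E[p U EG (¬r ∨ p)]) = {m1, m2, m3, m5, m7, m8}
m7 ∈ Sat(E[p U EG (¬r ∨ p)]) = {m1, m2, m3, m5, m7, m8}, so the formula holds at m7.

Yes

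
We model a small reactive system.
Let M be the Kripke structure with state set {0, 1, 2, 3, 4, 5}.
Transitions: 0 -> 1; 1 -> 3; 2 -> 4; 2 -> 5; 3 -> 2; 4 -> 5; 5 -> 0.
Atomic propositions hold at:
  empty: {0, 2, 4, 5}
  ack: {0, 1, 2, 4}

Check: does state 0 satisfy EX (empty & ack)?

Sat(empty & ack) = {0, 2, 4}
Sat(EX (empty & ack)) = {s : some successor in {0, 2, 4}} = {2, 3, 5}
0 ∉ Sat(EX (empty & ack)) = {2, 3, 5}, so the formula does not hold at 0.

No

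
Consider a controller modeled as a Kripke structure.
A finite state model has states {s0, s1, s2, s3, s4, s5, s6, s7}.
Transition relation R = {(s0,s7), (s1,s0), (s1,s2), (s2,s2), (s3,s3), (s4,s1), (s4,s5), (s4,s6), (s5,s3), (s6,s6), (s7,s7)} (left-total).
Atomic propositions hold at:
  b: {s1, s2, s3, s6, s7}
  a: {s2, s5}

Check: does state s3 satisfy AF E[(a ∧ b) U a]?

No

Sat(a ∧ b) = {s2}
E[(a ∧ b) U a]: least fixpoint, start Z0 = Sat(a) = {s2, s5}, add states in Sat(a ∧ b) with some successor in Z. Already a fixed point.
Sat(E[(a ∧ b) U a]) = {s2, s5}
AF E[(a ∧ b) U a]: least fixpoint, start Z0 = {s2, s5}, add states with every successor in Z. Already a fixed point.
Sat(AF E[(a ∧ b) U a]) = {s2, s5}
s3 ∉ Sat(AF E[(a ∧ b) U a]) = {s2, s5}, so the formula does not hold at s3.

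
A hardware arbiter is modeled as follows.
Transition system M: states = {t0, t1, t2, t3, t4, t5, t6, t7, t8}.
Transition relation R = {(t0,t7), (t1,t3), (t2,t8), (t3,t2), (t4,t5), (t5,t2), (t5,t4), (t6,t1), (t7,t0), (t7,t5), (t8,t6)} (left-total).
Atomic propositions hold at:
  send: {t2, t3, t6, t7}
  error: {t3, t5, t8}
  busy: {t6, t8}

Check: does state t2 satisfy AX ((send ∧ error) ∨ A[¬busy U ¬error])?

No

Sat(send ∧ error) = {t3}
Sat(¬busy) = {t0, t1, t2, t3, t4, t5, t7}
Sat(¬error) = {t0, t1, t2, t4, t6, t7}
A[¬busy U ¬error]: least fixpoint, start Z0 = Sat(¬error) = {t0, t1, t2, t4, t6, t7}, add states in Sat(¬busy) with every successor in Z. Z1 = {t0, t1, t2, t3, t4, t5, t6, t7}; fixed.
Sat(A[¬busy U ¬error]) = {t0, t1, t2, t3, t4, t5, t6, t7}
Sat((send ∧ error) ∨ A[¬busy U ¬error]) = {t0, t1, t2, t3, t4, t5, t6, t7}
Sat(AX ((send ∧ error) ∨ A[¬busy U ¬error])) = {s : every successor in {t0, t1, t2, t3, t4, t5, t6, t7}} = {t0, t1, t3, t4, t5, t6, t7, t8}
t2 ∉ Sat(AX ((send ∧ error) ∨ A[¬busy U ¬error])) = {t0, t1, t3, t4, t5, t6, t7, t8}, so the formula does not hold at t2.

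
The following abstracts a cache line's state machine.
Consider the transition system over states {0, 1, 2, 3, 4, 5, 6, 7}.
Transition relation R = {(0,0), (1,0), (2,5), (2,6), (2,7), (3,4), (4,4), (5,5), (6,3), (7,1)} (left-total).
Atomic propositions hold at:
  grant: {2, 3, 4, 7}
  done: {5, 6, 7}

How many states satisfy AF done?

4

AF done: least fixpoint, start Z0 = {5, 6, 7}, add states with every successor in Z. Z1 = {2, 5, 6, 7}; fixed.
Sat(AF done) = {2, 5, 6, 7}
|Sat(AF done)| = |{2, 5, 6, 7}| = 4.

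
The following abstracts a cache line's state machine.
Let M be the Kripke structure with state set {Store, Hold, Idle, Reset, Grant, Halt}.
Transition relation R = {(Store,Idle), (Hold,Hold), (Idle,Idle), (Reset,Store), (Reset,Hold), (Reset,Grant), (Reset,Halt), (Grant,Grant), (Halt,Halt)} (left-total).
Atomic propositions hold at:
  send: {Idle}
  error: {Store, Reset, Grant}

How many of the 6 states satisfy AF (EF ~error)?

Sat(~error) = {Hold, Idle, Halt}
EF ~error: least fixpoint, start Z0 = {Hold, Idle, Halt}, add states with some successor in Z. Z1 = {Store, Hold, Idle, Reset, Halt}; fixed.
Sat(EF ~error) = {Store, Hold, Idle, Reset, Halt}
AF (EF ~error): least fixpoint, start Z0 = {Store, Hold, Idle, Reset, Halt}, add states with every successor in Z. Already a fixed point.
Sat(AF (EF ~error)) = {Store, Hold, Idle, Reset, Halt}
|Sat(AF (EF ~error))| = |{Store, Hold, Idle, Reset, Halt}| = 5.

5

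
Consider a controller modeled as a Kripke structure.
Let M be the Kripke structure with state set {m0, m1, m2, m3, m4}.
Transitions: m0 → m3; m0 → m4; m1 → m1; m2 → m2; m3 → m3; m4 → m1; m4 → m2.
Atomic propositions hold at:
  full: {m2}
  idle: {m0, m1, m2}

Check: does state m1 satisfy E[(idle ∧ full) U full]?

Sat(idle ∧ full) = {m2}
E[(idle ∧ full) U full]: least fixpoint, start Z0 = Sat(full) = {m2}, add states in Sat(idle ∧ full) with some successor in Z. Already a fixed point.
Sat(E[(idle ∧ full) U full]) = {m2}
m1 ∉ Sat(E[(idle ∧ full) U full]) = {m2}, so the formula does not hold at m1.

No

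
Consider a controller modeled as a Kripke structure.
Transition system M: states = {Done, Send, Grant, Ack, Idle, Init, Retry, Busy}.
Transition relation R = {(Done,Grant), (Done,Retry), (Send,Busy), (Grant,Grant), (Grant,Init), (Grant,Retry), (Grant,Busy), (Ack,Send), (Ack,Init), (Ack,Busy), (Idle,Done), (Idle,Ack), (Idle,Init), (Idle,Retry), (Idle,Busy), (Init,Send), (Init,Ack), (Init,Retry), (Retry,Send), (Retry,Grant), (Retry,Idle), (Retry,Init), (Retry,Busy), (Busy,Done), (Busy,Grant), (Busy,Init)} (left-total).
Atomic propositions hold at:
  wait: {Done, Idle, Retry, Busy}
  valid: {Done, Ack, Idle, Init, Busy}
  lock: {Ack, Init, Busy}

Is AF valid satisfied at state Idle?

AF valid: least fixpoint, start Z0 = {Done, Ack, Idle, Init, Busy}, add states with every successor in Z. Z1 = {Done, Send, Ack, Idle, Init, Busy}; fixed.
Sat(AF valid) = {Done, Send, Ack, Idle, Init, Busy}
Idle ∈ Sat(AF valid) = {Done, Send, Ack, Idle, Init, Busy}, so the formula holds at Idle.

Yes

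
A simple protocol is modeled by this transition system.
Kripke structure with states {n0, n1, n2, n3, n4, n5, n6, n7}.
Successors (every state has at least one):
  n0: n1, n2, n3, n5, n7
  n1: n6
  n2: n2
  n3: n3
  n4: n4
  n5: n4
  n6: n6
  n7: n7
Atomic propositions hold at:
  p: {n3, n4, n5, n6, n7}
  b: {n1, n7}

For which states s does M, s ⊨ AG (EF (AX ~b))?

Sat(~b) = {n0, n2, n3, n4, n5, n6}
Sat(AX ~b) = {s : every successor in {n0, n2, n3, n4, n5, n6}} = {n1, n2, n3, n4, n5, n6}
EF (AX ~b): least fixpoint, start Z0 = {n1, n2, n3, n4, n5, n6}, add states with some successor in Z. Z1 = {n0, n1, n2, n3, n4, n5, n6}; fixed.
Sat(EF (AX ~b)) = {n0, n1, n2, n3, n4, n5, n6}
AG (EF (AX ~b)): greatest fixpoint, start Z0 = {n0, n1, n2, n3, n4, n5, n6}, keep only states in Sat with every successor in Z. Z1 = {n1, n2, n3, n4, n5, n6}; fixed.
Sat(AG (EF (AX ~b))) = {n1, n2, n3, n4, n5, n6}

{n1, n2, n3, n4, n5, n6}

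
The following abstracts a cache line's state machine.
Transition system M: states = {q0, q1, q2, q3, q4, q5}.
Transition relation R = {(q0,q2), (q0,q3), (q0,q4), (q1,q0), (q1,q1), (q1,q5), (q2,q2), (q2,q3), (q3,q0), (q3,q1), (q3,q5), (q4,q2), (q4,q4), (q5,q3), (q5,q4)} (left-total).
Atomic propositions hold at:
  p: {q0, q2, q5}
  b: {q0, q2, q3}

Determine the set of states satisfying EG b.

EG b: greatest fixpoint, start Z0 = {q0, q2, q3}, keep only states in Sat with some successor in Z. Already a fixed point.
Sat(EG b) = {q0, q2, q3}

{q0, q2, q3}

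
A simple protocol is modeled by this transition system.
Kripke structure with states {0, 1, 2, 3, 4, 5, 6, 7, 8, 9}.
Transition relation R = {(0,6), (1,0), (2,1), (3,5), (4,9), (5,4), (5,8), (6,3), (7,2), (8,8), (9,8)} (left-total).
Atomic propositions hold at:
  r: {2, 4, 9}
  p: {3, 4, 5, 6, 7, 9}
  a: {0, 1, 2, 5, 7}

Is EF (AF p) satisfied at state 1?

AF p: least fixpoint, start Z0 = {3, 4, 5, 6, 7, 9}, add states with every successor in Z. Z1 = {0, 3, 4, 5, 6, 7, 9}; Z2 = {0, 1, 3, 4, 5, 6, 7, 9}; Z3 = {0, 1, 2, 3, 4, 5, 6, 7, 9}; fixed.
Sat(AF p) = {0, 1, 2, 3, 4, 5, 6, 7, 9}
EF (AF p): least fixpoint, start Z0 = {0, 1, 2, 3, 4, 5, 6, 7, 9}, add states with some successor in Z. Already a fixed point.
Sat(EF (AF p)) = {0, 1, 2, 3, 4, 5, 6, 7, 9}
1 ∈ Sat(EF (AF p)) = {0, 1, 2, 3, 4, 5, 6, 7, 9}, so the formula holds at 1.

Yes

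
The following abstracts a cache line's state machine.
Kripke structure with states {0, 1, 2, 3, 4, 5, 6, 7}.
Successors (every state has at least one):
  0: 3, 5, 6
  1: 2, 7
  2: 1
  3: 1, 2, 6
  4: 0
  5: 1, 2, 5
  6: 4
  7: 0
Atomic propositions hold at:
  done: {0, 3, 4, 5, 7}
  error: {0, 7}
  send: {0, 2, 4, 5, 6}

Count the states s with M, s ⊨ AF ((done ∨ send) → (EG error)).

Sat(done ∨ send) = {0, 2, 3, 4, 5, 6, 7}
EG error: greatest fixpoint, start Z0 = {0, 7}, keep only states in Sat with some successor in Z. Z1 = {7}; Z2 = ∅; fixed.
Sat(EG error) = ∅
Sat((done ∨ send) → (EG error)) = {1}
AF ((done ∨ send) → (EG error)): least fixpoint, start Z0 = {1}, add states with every successor in Z. Z1 = {1, 2}; fixed.
Sat(AF ((done ∨ send) → (EG error))) = {1, 2}
|Sat(AF ((done ∨ send) → (EG error)))| = |{1, 2}| = 2.

2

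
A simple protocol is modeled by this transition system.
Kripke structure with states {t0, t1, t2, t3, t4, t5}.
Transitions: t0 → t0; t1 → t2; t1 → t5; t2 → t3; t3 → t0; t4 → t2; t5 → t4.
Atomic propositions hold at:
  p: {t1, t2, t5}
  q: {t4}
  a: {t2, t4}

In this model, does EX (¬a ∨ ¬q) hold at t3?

Sat(¬a) = {t0, t1, t3, t5}
Sat(¬q) = {t0, t1, t2, t3, t5}
Sat(¬a ∨ ¬q) = {t0, t1, t2, t3, t5}
Sat(EX (¬a ∨ ¬q)) = {s : some successor in {t0, t1, t2, t3, t5}} = {t0, t1, t2, t3, t4}
t3 ∈ Sat(EX (¬a ∨ ¬q)) = {t0, t1, t2, t3, t4}, so the formula holds at t3.

Yes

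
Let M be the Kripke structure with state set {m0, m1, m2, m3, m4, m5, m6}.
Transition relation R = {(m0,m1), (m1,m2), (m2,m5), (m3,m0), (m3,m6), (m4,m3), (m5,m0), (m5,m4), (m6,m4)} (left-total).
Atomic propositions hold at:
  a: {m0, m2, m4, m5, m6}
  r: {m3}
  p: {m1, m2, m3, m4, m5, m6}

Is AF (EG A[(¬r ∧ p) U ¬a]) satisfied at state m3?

Sat(¬r) = {m0, m1, m2, m4, m5, m6}
Sat(¬r ∧ p) = {m1, m2, m4, m5, m6}
Sat(¬a) = {m1, m3}
A[(¬r ∧ p) U ¬a]: least fixpoint, start Z0 = Sat(¬a) = {m1, m3}, add states in Sat(¬r ∧ p) with every successor in Z. Z1 = {m1, m3, m4}; Z2 = {m1, m3, m4, m6}; fixed.
Sat(A[(¬r ∧ p) U ¬a]) = {m1, m3, m4, m6}
EG A[(¬r ∧ p) U ¬a]: greatest fixpoint, start Z0 = {m1, m3, m4, m6}, keep only states in Sat with some successor in Z. Z1 = {m3, m4, m6}; fixed.
Sat(EG A[(¬r ∧ p) U ¬a]) = {m3, m4, m6}
AF (EG A[(¬r ∧ p) U ¬a]): least fixpoint, start Z0 = {m3, m4, m6}, add states with every successor in Z. Already a fixed point.
Sat(AF (EG A[(¬r ∧ p) U ¬a])) = {m3, m4, m6}
m3 ∈ Sat(AF (EG A[(¬r ∧ p) U ¬a])) = {m3, m4, m6}, so the formula holds at m3.

Yes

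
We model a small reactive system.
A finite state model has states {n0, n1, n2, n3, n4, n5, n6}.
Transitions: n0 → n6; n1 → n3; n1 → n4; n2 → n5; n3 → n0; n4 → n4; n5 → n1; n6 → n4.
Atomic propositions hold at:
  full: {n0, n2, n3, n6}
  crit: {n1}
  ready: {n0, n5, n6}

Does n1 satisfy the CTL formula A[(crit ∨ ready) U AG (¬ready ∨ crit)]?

Sat(crit ∨ ready) = {n0, n1, n5, n6}
Sat(¬ready) = {n1, n2, n3, n4}
Sat(¬ready ∨ crit) = {n1, n2, n3, n4}
AG (¬ready ∨ crit): greatest fixpoint, start Z0 = {n1, n2, n3, n4}, keep only states in Sat with every successor in Z. Z1 = {n1, n4}; Z2 = {n4}; fixed.
Sat(AG (¬ready ∨ crit)) = {n4}
A[(crit ∨ ready) U AG (¬ready ∨ crit)]: least fixpoint, start Z0 = Sat(AG (¬ready ∨ crit)) = {n4}, add states in Sat(crit ∨ ready) with every successor in Z. Z1 = {n4, n6}; Z2 = {n0, n4, n6}; fixed.
Sat(A[(crit ∨ ready) U AG (¬ready ∨ crit)]) = {n0, n4, n6}
n1 ∉ Sat(A[(crit ∨ ready) U AG (¬ready ∨ crit)]) = {n0, n4, n6}, so the formula does not hold at n1.

No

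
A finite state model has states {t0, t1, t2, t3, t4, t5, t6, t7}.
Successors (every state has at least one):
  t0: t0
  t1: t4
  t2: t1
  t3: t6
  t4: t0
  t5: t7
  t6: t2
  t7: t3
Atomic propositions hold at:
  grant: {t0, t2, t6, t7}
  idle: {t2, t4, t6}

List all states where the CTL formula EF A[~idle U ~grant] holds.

Sat(~idle) = {t0, t1, t3, t5, t7}
Sat(~grant) = {t1, t3, t4, t5}
A[~idle U ~grant]: least fixpoint, start Z0 = Sat(~grant) = {t1, t3, t4, t5}, add states in Sat(~idle) with every successor in Z. Z1 = {t1, t3, t4, t5, t7}; fixed.
Sat(A[~idle U ~grant]) = {t1, t3, t4, t5, t7}
EF A[~idle U ~grant]: least fixpoint, start Z0 = {t1, t3, t4, t5, t7}, add states with some successor in Z. Z1 = {t1, t2, t3, t4, t5, t7}; Z2 = {t1, t2, t3, t4, t5, t6, t7}; fixed.
Sat(EF A[~idle U ~grant]) = {t1, t2, t3, t4, t5, t6, t7}

{t1, t2, t3, t4, t5, t6, t7}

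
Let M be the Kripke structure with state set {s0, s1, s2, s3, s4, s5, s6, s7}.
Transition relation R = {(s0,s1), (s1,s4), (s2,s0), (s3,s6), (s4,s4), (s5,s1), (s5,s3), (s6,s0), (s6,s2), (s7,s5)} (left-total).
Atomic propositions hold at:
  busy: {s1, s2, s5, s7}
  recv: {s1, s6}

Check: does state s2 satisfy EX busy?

Sat(EX busy) = {s : some successor in {s1, s2, s5, s7}} = {s0, s5, s6, s7}
s2 ∉ Sat(EX busy) = {s0, s5, s6, s7}, so the formula does not hold at s2.

No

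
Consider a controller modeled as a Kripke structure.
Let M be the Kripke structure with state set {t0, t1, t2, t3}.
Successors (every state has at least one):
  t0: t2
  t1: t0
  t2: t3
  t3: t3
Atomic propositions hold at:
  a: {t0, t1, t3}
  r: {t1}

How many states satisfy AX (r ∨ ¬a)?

1

Sat(¬a) = {t2}
Sat(r ∨ ¬a) = {t1, t2}
Sat(AX (r ∨ ¬a)) = {s : every successor in {t1, t2}} = {t0}
|Sat(AX (r ∨ ¬a))| = |{t0}| = 1.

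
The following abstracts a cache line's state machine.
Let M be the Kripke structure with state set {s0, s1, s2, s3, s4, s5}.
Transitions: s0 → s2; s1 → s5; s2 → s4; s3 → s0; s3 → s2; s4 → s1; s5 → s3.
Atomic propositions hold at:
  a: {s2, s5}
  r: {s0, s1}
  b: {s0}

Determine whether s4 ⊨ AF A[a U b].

No

A[a U b]: least fixpoint, start Z0 = Sat(b) = {s0}, add states in Sat(a) with every successor in Z. Already a fixed point.
Sat(A[a U b]) = {s0}
AF A[a U b]: least fixpoint, start Z0 = {s0}, add states with every successor in Z. Already a fixed point.
Sat(AF A[a U b]) = {s0}
s4 ∉ Sat(AF A[a U b]) = {s0}, so the formula does not hold at s4.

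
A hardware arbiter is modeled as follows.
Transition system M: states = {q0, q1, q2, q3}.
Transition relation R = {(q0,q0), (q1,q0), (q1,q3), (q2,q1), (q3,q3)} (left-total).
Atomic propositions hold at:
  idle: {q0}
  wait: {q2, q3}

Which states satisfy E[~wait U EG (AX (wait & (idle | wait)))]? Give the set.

Sat(~wait) = {q0, q1}
Sat(idle | wait) = {q0, q2, q3}
Sat(wait & (idle | wait)) = {q2, q3}
Sat(AX (wait & (idle | wait))) = {s : every successor in {q2, q3}} = {q3}
EG (AX (wait & (idle | wait))): greatest fixpoint, start Z0 = {q3}, keep only states in Sat with some successor in Z. Already a fixed point.
Sat(EG (AX (wait & (idle | wait)))) = {q3}
E[~wait U EG (AX (wait & (idle | wait)))]: least fixpoint, start Z0 = Sat(EG (AX (wait & (idle | wait)))) = {q3}, add states in Sat(~wait) with some successor in Z. Z1 = {q1, q3}; fixed.
Sat(E[~wait U EG (AX (wait & (idle | wait)))]) = {q1, q3}

{q1, q3}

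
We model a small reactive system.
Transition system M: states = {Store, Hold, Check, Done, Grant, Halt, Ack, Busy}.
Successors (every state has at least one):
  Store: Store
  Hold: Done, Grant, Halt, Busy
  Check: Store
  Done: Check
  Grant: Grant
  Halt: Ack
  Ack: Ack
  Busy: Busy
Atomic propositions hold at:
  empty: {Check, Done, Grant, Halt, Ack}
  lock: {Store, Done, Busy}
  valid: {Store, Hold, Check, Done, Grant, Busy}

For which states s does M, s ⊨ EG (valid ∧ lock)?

Sat(valid ∧ lock) = {Store, Done, Busy}
EG (valid ∧ lock): greatest fixpoint, start Z0 = {Store, Done, Busy}, keep only states in Sat with some successor in Z. Z1 = {Store, Busy}; fixed.
Sat(EG (valid ∧ lock)) = {Store, Busy}

{Store, Busy}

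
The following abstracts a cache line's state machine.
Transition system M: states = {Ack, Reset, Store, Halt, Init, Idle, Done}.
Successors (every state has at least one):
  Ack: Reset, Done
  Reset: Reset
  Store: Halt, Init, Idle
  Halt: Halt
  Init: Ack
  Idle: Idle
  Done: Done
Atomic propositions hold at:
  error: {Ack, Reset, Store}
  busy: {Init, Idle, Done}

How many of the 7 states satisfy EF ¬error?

6

Sat(¬error) = {Halt, Init, Idle, Done}
EF ¬error: least fixpoint, start Z0 = {Halt, Init, Idle, Done}, add states with some successor in Z. Z1 = {Ack, Store, Halt, Init, Idle, Done}; fixed.
Sat(EF ¬error) = {Ack, Store, Halt, Init, Idle, Done}
|Sat(EF ¬error)| = |{Ack, Store, Halt, Init, Idle, Done}| = 6.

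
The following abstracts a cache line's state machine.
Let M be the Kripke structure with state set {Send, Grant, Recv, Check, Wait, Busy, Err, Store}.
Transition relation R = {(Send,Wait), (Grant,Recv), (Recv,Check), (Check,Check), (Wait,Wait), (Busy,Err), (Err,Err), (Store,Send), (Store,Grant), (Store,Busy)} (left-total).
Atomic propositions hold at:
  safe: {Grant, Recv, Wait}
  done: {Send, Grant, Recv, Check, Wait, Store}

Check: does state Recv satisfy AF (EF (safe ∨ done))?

Sat(safe ∨ done) = {Send, Grant, Recv, Check, Wait, Store}
EF (safe ∨ done): least fixpoint, start Z0 = {Send, Grant, Recv, Check, Wait, Store}, add states with some successor in Z. Already a fixed point.
Sat(EF (safe ∨ done)) = {Send, Grant, Recv, Check, Wait, Store}
AF (EF (safe ∨ done)): least fixpoint, start Z0 = {Send, Grant, Recv, Check, Wait, Store}, add states with every successor in Z. Already a fixed point.
Sat(AF (EF (safe ∨ done))) = {Send, Grant, Recv, Check, Wait, Store}
Recv ∈ Sat(AF (EF (safe ∨ done))) = {Send, Grant, Recv, Check, Wait, Store}, so the formula holds at Recv.

Yes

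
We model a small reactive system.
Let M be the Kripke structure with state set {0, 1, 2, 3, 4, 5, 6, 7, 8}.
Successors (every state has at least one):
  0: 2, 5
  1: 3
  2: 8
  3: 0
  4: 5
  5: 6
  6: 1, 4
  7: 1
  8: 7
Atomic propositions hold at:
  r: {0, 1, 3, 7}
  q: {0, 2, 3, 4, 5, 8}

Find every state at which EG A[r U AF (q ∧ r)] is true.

Sat(q ∧ r) = {0, 3}
AF (q ∧ r): least fixpoint, start Z0 = {0, 3}, add states with every successor in Z. Z1 = {0, 1, 3}; Z2 = {0, 1, 3, 7}; Z3 = {0, 1, 3, 7, 8}; Z4 = {0, 1, 2, 3, 7, 8}; fixed.
Sat(AF (q ∧ r)) = {0, 1, 2, 3, 7, 8}
A[r U AF (q ∧ r)]: least fixpoint, start Z0 = Sat(AF (q ∧ r)) = {0, 1, 2, 3, 7, 8}, add states in Sat(r) with every successor in Z. Already a fixed point.
Sat(A[r U AF (q ∧ r)]) = {0, 1, 2, 3, 7, 8}
EG A[r U AF (q ∧ r)]: greatest fixpoint, start Z0 = {0, 1, 2, 3, 7, 8}, keep only states in Sat with some successor in Z. Already a fixed point.
Sat(EG A[r U AF (q ∧ r)]) = {0, 1, 2, 3, 7, 8}

{0, 1, 2, 3, 7, 8}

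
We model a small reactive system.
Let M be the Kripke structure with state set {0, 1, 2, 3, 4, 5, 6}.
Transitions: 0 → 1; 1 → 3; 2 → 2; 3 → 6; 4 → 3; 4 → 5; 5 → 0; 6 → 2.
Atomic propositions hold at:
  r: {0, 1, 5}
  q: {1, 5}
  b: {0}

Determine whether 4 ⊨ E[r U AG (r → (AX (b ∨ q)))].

Sat(b ∨ q) = {0, 1, 5}
Sat(AX (b ∨ q)) = {s : every successor in {0, 1, 5}} = {0, 5}
Sat(r → (AX (b ∨ q))) = {0, 2, 3, 4, 5, 6}
AG (r → (AX (b ∨ q))): greatest fixpoint, start Z0 = {0, 2, 3, 4, 5, 6}, keep only states in Sat with every successor in Z. Z1 = {2, 3, 4, 5, 6}; Z2 = {2, 3, 4, 6}; Z3 = {2, 3, 6}; fixed.
Sat(AG (r → (AX (b ∨ q)))) = {2, 3, 6}
E[r U AG (r → (AX (b ∨ q)))]: least fixpoint, start Z0 = Sat(AG (r → (AX (b ∨ q)))) = {2, 3, 6}, add states in Sat(r) with some successor in Z. Z1 = {1, 2, 3, 6}; Z2 = {0, 1, 2, 3, 6}; Z3 = {0, 1, 2, 3, 5, 6}; fixed.
Sat(E[r U AG (r → (AX (b ∨ q)))]) = {0, 1, 2, 3, 5, 6}
4 ∉ Sat(E[r U AG (r → (AX (b ∨ q)))]) = {0, 1, 2, 3, 5, 6}, so the formula does not hold at 4.

No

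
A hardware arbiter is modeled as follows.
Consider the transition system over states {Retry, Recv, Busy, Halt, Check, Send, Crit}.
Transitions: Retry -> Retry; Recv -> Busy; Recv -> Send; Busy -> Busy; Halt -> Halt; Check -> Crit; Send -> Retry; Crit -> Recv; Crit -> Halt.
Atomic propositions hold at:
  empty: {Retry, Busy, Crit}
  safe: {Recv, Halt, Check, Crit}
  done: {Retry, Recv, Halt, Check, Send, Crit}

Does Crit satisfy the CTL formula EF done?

EF done: least fixpoint, start Z0 = {Retry, Recv, Halt, Check, Send, Crit}, add states with some successor in Z. Already a fixed point.
Sat(EF done) = {Retry, Recv, Halt, Check, Send, Crit}
Crit ∈ Sat(EF done) = {Retry, Recv, Halt, Check, Send, Crit}, so the formula holds at Crit.

Yes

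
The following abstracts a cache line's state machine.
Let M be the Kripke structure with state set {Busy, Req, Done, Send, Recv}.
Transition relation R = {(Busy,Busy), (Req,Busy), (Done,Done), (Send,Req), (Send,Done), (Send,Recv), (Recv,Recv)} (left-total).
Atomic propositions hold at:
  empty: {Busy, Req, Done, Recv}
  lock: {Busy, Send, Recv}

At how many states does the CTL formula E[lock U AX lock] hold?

4

Sat(AX lock) = {s : every successor in {Busy, Send, Recv}} = {Busy, Req, Recv}
E[lock U AX lock]: least fixpoint, start Z0 = Sat(AX lock) = {Busy, Req, Recv}, add states in Sat(lock) with some successor in Z. Z1 = {Busy, Req, Send, Recv}; fixed.
Sat(E[lock U AX lock]) = {Busy, Req, Send, Recv}
|Sat(E[lock U AX lock])| = |{Busy, Req, Send, Recv}| = 4.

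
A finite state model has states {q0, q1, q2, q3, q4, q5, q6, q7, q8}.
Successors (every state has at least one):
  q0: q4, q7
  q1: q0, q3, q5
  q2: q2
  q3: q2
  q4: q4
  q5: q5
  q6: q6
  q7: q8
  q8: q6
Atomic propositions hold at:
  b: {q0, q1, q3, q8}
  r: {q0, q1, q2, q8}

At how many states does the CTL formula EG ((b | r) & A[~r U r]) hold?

Sat(b | r) = {q0, q1, q2, q3, q8}
Sat(~r) = {q3, q4, q5, q6, q7}
A[~r U r]: least fixpoint, start Z0 = Sat(r) = {q0, q1, q2, q8}, add states in Sat(~r) with every successor in Z. Z1 = {q0, q1, q2, q3, q7, q8}; fixed.
Sat(A[~r U r]) = {q0, q1, q2, q3, q7, q8}
Sat((b | r) & A[~r U r]) = {q0, q1, q2, q3, q8}
EG ((b | r) & A[~r U r]): greatest fixpoint, start Z0 = {q0, q1, q2, q3, q8}, keep only states in Sat with some successor in Z. Z1 = {q1, q2, q3}; fixed.
Sat(EG ((b | r) & A[~r U r])) = {q1, q2, q3}
|Sat(EG ((b | r) & A[~r U r]))| = |{q1, q2, q3}| = 3.

3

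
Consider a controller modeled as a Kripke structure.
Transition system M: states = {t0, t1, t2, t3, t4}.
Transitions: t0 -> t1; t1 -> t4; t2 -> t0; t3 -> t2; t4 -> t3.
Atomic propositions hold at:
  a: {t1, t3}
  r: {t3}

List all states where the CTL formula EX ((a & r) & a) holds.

Sat(a & r) = {t3}
Sat((a & r) & a) = {t3}
Sat(EX ((a & r) & a)) = {s : some successor in {t3}} = {t4}

{t4}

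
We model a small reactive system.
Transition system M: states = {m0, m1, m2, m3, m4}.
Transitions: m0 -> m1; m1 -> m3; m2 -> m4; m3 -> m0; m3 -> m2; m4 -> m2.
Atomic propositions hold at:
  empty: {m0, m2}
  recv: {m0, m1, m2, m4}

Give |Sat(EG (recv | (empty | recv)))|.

Sat(empty | recv) = {m0, m1, m2, m4}
Sat(recv | (empty | recv)) = {m0, m1, m2, m4}
EG (recv | (empty | recv)): greatest fixpoint, start Z0 = {m0, m1, m2, m4}, keep only states in Sat with some successor in Z. Z1 = {m0, m2, m4}; Z2 = {m2, m4}; fixed.
Sat(EG (recv | (empty | recv))) = {m2, m4}
|Sat(EG (recv | (empty | recv)))| = |{m2, m4}| = 2.

2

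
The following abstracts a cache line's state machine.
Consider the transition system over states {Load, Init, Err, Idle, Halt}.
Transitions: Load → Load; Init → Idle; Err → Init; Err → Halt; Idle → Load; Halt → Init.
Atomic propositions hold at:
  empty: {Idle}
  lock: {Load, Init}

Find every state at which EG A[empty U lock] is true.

{Load, Init, Idle}

A[empty U lock]: least fixpoint, start Z0 = Sat(lock) = {Load, Init}, add states in Sat(empty) with every successor in Z. Z1 = {Load, Init, Idle}; fixed.
Sat(A[empty U lock]) = {Load, Init, Idle}
EG A[empty U lock]: greatest fixpoint, start Z0 = {Load, Init, Idle}, keep only states in Sat with some successor in Z. Already a fixed point.
Sat(EG A[empty U lock]) = {Load, Init, Idle}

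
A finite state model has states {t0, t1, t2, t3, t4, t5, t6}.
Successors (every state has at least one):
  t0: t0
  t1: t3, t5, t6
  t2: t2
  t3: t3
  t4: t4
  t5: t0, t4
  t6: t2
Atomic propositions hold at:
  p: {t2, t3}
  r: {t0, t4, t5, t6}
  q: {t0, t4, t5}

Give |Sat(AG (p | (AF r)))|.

AF r: least fixpoint, start Z0 = {t0, t4, t5, t6}, add states with every successor in Z. Already a fixed point.
Sat(AF r) = {t0, t4, t5, t6}
Sat(p | (AF r)) = {t0, t2, t3, t4, t5, t6}
AG (p | (AF r)): greatest fixpoint, start Z0 = {t0, t2, t3, t4, t5, t6}, keep only states in Sat with every successor in Z. Already a fixed point.
Sat(AG (p | (AF r))) = {t0, t2, t3, t4, t5, t6}
|Sat(AG (p | (AF r)))| = |{t0, t2, t3, t4, t5, t6}| = 6.

6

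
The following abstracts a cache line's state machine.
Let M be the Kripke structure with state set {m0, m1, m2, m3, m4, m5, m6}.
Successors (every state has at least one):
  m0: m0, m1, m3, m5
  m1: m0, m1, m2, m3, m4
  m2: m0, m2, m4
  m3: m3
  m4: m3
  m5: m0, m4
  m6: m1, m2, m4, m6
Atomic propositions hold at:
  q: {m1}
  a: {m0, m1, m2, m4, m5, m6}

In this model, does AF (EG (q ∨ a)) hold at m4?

Sat(q ∨ a) = {m0, m1, m2, m4, m5, m6}
EG (q ∨ a): greatest fixpoint, start Z0 = {m0, m1, m2, m4, m5, m6}, keep only states in Sat with some successor in Z. Z1 = {m0, m1, m2, m5, m6}; fixed.
Sat(EG (q ∨ a)) = {m0, m1, m2, m5, m6}
AF (EG (q ∨ a)): least fixpoint, start Z0 = {m0, m1, m2, m5, m6}, add states with every successor in Z. Already a fixed point.
Sat(AF (EG (q ∨ a))) = {m0, m1, m2, m5, m6}
m4 ∉ Sat(AF (EG (q ∨ a))) = {m0, m1, m2, m5, m6}, so the formula does not hold at m4.

No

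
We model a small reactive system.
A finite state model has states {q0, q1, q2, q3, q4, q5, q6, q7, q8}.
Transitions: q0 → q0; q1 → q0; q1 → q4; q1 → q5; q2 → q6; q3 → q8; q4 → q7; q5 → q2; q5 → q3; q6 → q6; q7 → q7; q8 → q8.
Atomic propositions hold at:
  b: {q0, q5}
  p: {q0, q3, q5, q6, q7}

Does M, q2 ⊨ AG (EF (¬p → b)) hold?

Sat(¬p) = {q1, q2, q4, q8}
Sat(¬p → b) = {q0, q3, q5, q6, q7}
EF (¬p → b): least fixpoint, start Z0 = {q0, q3, q5, q6, q7}, add states with some successor in Z. Z1 = {q0, q1, q2, q3, q4, q5, q6, q7}; fixed.
Sat(EF (¬p → b)) = {q0, q1, q2, q3, q4, q5, q6, q7}
AG (EF (¬p → b)): greatest fixpoint, start Z0 = {q0, q1, q2, q3, q4, q5, q6, q7}, keep only states in Sat with every successor in Z. Z1 = {q0, q1, q2, q4, q5, q6, q7}; Z2 = {q0, q1, q2, q4, q6, q7}; Z3 = {q0, q2, q4, q6, q7}; fixed.
Sat(AG (EF (¬p → b))) = {q0, q2, q4, q6, q7}
q2 ∈ Sat(AG (EF (¬p → b))) = {q0, q2, q4, q6, q7}, so the formula holds at q2.

Yes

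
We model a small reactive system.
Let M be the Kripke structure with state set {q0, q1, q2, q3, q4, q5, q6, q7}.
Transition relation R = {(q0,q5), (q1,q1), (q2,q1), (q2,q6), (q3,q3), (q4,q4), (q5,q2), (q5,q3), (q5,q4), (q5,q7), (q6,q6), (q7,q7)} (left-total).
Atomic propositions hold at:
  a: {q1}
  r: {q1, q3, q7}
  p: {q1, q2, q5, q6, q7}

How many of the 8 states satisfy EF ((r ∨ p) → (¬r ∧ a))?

3

Sat(r ∨ p) = {q1, q2, q3, q5, q6, q7}
Sat(¬r) = {q0, q2, q4, q5, q6}
Sat(¬r ∧ a) = ∅
Sat((r ∨ p) → (¬r ∧ a)) = {q0, q4}
EF ((r ∨ p) → (¬r ∧ a)): least fixpoint, start Z0 = {q0, q4}, add states with some successor in Z. Z1 = {q0, q4, q5}; fixed.
Sat(EF ((r ∨ p) → (¬r ∧ a))) = {q0, q4, q5}
|Sat(EF ((r ∨ p) → (¬r ∧ a)))| = |{q0, q4, q5}| = 3.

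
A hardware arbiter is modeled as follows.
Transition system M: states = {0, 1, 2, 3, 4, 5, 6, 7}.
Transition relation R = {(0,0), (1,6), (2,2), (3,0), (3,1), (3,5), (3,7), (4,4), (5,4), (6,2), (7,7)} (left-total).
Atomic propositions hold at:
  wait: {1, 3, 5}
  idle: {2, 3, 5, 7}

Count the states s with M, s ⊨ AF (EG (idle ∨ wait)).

5

Sat(idle ∨ wait) = {1, 2, 3, 5, 7}
EG (idle ∨ wait): greatest fixpoint, start Z0 = {1, 2, 3, 5, 7}, keep only states in Sat with some successor in Z. Z1 = {2, 3, 7}; fixed.
Sat(EG (idle ∨ wait)) = {2, 3, 7}
AF (EG (idle ∨ wait)): least fixpoint, start Z0 = {2, 3, 7}, add states with every successor in Z. Z1 = {2, 3, 6, 7}; Z2 = {1, 2, 3, 6, 7}; fixed.
Sat(AF (EG (idle ∨ wait))) = {1, 2, 3, 6, 7}
|Sat(AF (EG (idle ∨ wait)))| = |{1, 2, 3, 6, 7}| = 5.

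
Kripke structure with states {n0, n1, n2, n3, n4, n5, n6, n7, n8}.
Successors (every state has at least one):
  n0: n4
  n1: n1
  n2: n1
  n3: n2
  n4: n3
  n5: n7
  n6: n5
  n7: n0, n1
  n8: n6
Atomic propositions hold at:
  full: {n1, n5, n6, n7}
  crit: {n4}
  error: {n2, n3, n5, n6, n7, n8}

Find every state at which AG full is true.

{n1}

AG full: greatest fixpoint, start Z0 = {n1, n5, n6, n7}, keep only states in Sat with every successor in Z. Z1 = {n1, n5, n6}; Z2 = {n1, n6}; Z3 = {n1}; fixed.
Sat(AG full) = {n1}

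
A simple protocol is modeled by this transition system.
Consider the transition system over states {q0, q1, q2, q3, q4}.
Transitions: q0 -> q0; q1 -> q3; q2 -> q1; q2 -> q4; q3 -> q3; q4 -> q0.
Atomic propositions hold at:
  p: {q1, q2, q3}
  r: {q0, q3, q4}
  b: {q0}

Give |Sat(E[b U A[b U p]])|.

A[b U p]: least fixpoint, start Z0 = Sat(p) = {q1, q2, q3}, add states in Sat(b) with every successor in Z. Already a fixed point.
Sat(A[b U p]) = {q1, q2, q3}
E[b U A[b U p]]: least fixpoint, start Z0 = Sat(A[b U p]) = {q1, q2, q3}, add states in Sat(b) with some successor in Z. Already a fixed point.
Sat(E[b U A[b U p]]) = {q1, q2, q3}
|Sat(E[b U A[b U p]])| = |{q1, q2, q3}| = 3.

3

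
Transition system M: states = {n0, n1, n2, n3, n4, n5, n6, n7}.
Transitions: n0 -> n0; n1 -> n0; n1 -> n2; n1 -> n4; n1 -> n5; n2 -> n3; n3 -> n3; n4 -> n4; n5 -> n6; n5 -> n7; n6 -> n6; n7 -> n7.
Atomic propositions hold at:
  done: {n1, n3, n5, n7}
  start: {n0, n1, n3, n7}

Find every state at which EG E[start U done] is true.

E[start U done]: least fixpoint, start Z0 = Sat(done) = {n1, n3, n5, n7}, add states in Sat(start) with some successor in Z. Already a fixed point.
Sat(E[start U done]) = {n1, n3, n5, n7}
EG E[start U done]: greatest fixpoint, start Z0 = {n1, n3, n5, n7}, keep only states in Sat with some successor in Z. Already a fixed point.
Sat(EG E[start U done]) = {n1, n3, n5, n7}

{n1, n3, n5, n7}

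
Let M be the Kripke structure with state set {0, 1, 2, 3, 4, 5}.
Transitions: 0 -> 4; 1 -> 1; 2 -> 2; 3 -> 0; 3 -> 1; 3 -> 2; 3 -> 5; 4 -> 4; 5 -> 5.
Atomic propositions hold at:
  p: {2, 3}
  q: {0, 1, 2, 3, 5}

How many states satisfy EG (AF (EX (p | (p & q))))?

2

Sat(p & q) = {2, 3}
Sat(p | (p & q)) = {2, 3}
Sat(EX (p | (p & q))) = {s : some successor in {2, 3}} = {2, 3}
AF (EX (p | (p & q))): least fixpoint, start Z0 = {2, 3}, add states with every successor in Z. Already a fixed point.
Sat(AF (EX (p | (p & q)))) = {2, 3}
EG (AF (EX (p | (p & q)))): greatest fixpoint, start Z0 = {2, 3}, keep only states in Sat with some successor in Z. Already a fixed point.
Sat(EG (AF (EX (p | (p & q))))) = {2, 3}
|Sat(EG (AF (EX (p | (p & q)))))| = |{2, 3}| = 2.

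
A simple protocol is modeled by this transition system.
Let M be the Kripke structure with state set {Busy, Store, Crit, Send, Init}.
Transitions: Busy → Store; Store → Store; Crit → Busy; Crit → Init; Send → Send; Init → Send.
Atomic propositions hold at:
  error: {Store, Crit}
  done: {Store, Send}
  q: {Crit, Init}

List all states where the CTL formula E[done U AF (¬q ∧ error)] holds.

{Busy, Store}

Sat(¬q) = {Busy, Store, Send}
Sat(¬q ∧ error) = {Store}
AF (¬q ∧ error): least fixpoint, start Z0 = {Store}, add states with every successor in Z. Z1 = {Busy, Store}; fixed.
Sat(AF (¬q ∧ error)) = {Busy, Store}
E[done U AF (¬q ∧ error)]: least fixpoint, start Z0 = Sat(AF (¬q ∧ error)) = {Busy, Store}, add states in Sat(done) with some successor in Z. Already a fixed point.
Sat(E[done U AF (¬q ∧ error)]) = {Busy, Store}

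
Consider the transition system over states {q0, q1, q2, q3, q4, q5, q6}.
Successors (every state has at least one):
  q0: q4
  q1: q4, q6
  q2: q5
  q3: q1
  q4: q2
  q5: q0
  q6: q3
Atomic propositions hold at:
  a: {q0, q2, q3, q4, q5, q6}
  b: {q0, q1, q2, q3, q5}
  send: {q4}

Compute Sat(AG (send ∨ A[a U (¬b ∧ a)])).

Sat(¬b) = {q4, q6}
Sat(¬b ∧ a) = {q4, q6}
A[a U (¬b ∧ a)]: least fixpoint, start Z0 = Sat((¬b ∧ a)) = {q4, q6}, add states in Sat(a) with every successor in Z. Z1 = {q0, q4, q6}; Z2 = {q0, q4, q5, q6}; Z3 = {q0, q2, q4, q5, q6}; fixed.
Sat(A[a U (¬b ∧ a)]) = {q0, q2, q4, q5, q6}
Sat(send ∨ A[a U (¬b ∧ a)]) = {q0, q2, q4, q5, q6}
AG (send ∨ A[a U (¬b ∧ a)]): greatest fixpoint, start Z0 = {q0, q2, q4, q5, q6}, keep only states in Sat with every successor in Z. Z1 = {q0, q2, q4, q5}; fixed.
Sat(AG (send ∨ A[a U (¬b ∧ a)])) = {q0, q2, q4, q5}

{q0, q2, q4, q5}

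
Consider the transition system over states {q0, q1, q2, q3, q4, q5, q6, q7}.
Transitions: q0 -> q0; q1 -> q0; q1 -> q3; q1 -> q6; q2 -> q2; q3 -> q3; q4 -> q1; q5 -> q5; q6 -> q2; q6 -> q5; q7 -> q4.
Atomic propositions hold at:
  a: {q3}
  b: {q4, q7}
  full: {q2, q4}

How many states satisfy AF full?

3

AF full: least fixpoint, start Z0 = {q2, q4}, add states with every successor in Z. Z1 = {q2, q4, q7}; fixed.
Sat(AF full) = {q2, q4, q7}
|Sat(AF full)| = |{q2, q4, q7}| = 3.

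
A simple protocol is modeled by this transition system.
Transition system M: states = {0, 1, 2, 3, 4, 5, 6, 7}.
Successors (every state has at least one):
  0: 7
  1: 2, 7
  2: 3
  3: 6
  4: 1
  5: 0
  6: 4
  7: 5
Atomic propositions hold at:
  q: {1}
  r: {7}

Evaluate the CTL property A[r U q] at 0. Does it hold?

No

A[r U q]: least fixpoint, start Z0 = Sat(q) = {1}, add states in Sat(r) with every successor in Z. Already a fixed point.
Sat(A[r U q]) = {1}
0 ∉ Sat(A[r U q]) = {1}, so the formula does not hold at 0.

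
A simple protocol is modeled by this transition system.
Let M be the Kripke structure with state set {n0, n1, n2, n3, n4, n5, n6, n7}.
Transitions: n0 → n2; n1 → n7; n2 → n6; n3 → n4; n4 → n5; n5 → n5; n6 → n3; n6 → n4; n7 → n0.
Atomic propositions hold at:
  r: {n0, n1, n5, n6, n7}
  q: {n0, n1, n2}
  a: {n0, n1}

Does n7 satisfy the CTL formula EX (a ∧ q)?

Yes

Sat(a ∧ q) = {n0, n1}
Sat(EX (a ∧ q)) = {s : some successor in {n0, n1}} = {n7}
n7 ∈ Sat(EX (a ∧ q)) = {n7}, so the formula holds at n7.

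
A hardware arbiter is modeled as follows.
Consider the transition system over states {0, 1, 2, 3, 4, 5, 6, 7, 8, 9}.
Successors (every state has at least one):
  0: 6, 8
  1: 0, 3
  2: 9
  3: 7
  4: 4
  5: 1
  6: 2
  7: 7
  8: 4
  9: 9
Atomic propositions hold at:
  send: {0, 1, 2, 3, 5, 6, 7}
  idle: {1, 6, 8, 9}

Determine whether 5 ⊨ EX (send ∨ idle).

Sat(send ∨ idle) = {0, 1, 2, 3, 5, 6, 7, 8, 9}
Sat(EX (send ∨ idle)) = {s : some successor in {0, 1, 2, 3, 5, 6, 7, 8, 9}} = {0, 1, 2, 3, 5, 6, 7, 9}
5 ∈ Sat(EX (send ∨ idle)) = {0, 1, 2, 3, 5, 6, 7, 9}, so the formula holds at 5.

Yes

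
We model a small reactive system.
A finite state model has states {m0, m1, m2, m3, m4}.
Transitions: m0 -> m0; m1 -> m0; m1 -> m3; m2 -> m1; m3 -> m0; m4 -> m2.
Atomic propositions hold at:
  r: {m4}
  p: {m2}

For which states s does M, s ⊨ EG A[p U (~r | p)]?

Sat(~r) = {m0, m1, m2, m3}
Sat(~r | p) = {m0, m1, m2, m3}
A[p U (~r | p)]: least fixpoint, start Z0 = Sat((~r | p)) = {m0, m1, m2, m3}, add states in Sat(p) with every successor in Z. Already a fixed point.
Sat(A[p U (~r | p)]) = {m0, m1, m2, m3}
EG A[p U (~r | p)]: greatest fixpoint, start Z0 = {m0, m1, m2, m3}, keep only states in Sat with some successor in Z. Already a fixed point.
Sat(EG A[p U (~r | p)]) = {m0, m1, m2, m3}

{m0, m1, m2, m3}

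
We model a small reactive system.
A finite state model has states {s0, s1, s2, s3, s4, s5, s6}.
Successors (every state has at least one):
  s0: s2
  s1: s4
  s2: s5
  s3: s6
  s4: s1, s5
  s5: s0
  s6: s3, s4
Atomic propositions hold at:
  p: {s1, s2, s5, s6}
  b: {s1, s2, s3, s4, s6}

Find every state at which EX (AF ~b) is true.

Sat(~b) = {s0, s5}
AF ~b: least fixpoint, start Z0 = {s0, s5}, add states with every successor in Z. Z1 = {s0, s2, s5}; fixed.
Sat(AF ~b) = {s0, s2, s5}
Sat(EX (AF ~b)) = {s : some successor in {s0, s2, s5}} = {s0, s2, s4, s5}

{s0, s2, s4, s5}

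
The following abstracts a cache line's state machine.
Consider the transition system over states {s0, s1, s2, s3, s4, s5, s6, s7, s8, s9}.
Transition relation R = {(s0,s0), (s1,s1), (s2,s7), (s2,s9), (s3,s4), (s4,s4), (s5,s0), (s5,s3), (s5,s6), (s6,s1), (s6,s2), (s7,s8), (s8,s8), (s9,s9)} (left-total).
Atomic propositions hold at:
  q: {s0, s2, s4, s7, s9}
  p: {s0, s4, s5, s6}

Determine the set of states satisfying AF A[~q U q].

Sat(~q) = {s1, s3, s5, s6, s8}
A[~q U q]: least fixpoint, start Z0 = Sat(q) = {s0, s2, s4, s7, s9}, add states in Sat(~q) with every successor in Z. Z1 = {s0, s2, s3, s4, s7, s9}; fixed.
Sat(A[~q U q]) = {s0, s2, s3, s4, s7, s9}
AF A[~q U q]: least fixpoint, start Z0 = {s0, s2, s3, s4, s7, s9}, add states with every successor in Z. Already a fixed point.
Sat(AF A[~q U q]) = {s0, s2, s3, s4, s7, s9}

{s0, s2, s3, s4, s7, s9}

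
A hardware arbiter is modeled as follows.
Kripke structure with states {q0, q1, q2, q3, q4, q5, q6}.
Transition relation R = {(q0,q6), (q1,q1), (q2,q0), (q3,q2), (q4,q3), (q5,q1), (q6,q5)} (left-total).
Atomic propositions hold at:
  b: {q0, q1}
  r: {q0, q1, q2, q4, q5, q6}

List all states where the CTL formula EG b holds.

EG b: greatest fixpoint, start Z0 = {q0, q1}, keep only states in Sat with some successor in Z. Z1 = {q1}; fixed.
Sat(EG b) = {q1}

{q1}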